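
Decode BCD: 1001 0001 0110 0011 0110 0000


Each 4-bit group → digit:
  1001 → 9
  0001 → 1
  0110 → 6
  0011 → 3
  0110 → 6
  0000 → 0
= 916360


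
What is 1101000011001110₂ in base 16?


Group into 4-bit nibbles: 1101000011001110
  1101 = D
  0000 = 0
  1100 = C
  1110 = E
= 0xD0CE


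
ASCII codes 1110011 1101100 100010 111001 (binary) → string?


Codes (binary): 1110011 1101100 100010 111001
Per-code ASCII lookup:
  1110011 = 115  (range 97-122: lowercase, 115 - 97 = 18) → 's'
  1101100 = 108  (range 97-122: lowercase, 108 - 97 = 11) → 'l'
  100010 = 34  (special character) → '"'
  111001 = 57  (range 48-57: digits, 57 - 48 = 9) → '9'
= 'sl"9'


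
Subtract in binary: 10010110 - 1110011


Align and subtract column by column (LSB to MSB, borrowing when needed):
  10010110
- 01110011
  --------
  col 0: (0 - 0 borrow-in) - 1 → borrow from next column: (0+2) - 1 = 1, borrow out 1
  col 1: (1 - 1 borrow-in) - 1 → borrow from next column: (0+2) - 1 = 1, borrow out 1
  col 2: (1 - 1 borrow-in) - 0 → 0 - 0 = 0, borrow out 0
  col 3: (0 - 0 borrow-in) - 0 → 0 - 0 = 0, borrow out 0
  col 4: (1 - 0 borrow-in) - 1 → 1 - 1 = 0, borrow out 0
  col 5: (0 - 0 borrow-in) - 1 → borrow from next column: (0+2) - 1 = 1, borrow out 1
  col 6: (0 - 1 borrow-in) - 1 → borrow from next column: (-1+2) - 1 = 0, borrow out 1
  col 7: (1 - 1 borrow-in) - 0 → 0 - 0 = 0, borrow out 0
Reading bits MSB→LSB: 00100011
Strip leading zeros: 100011
= 100011


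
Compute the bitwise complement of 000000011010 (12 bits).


Original: 000000011010
Invert all bits:
  bit 0: 0 → 1
  bit 1: 0 → 1
  bit 2: 0 → 1
  bit 3: 0 → 1
  bit 4: 0 → 1
  bit 5: 0 → 1
  bit 6: 0 → 1
  bit 7: 1 → 0
  bit 8: 1 → 0
  bit 9: 0 → 1
  bit 10: 1 → 0
  bit 11: 0 → 1
= 111111100101


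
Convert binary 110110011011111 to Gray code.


Binary: 110110011011111
Gray code: G = B XOR (B >> 1)
B >> 1 = 011011001101111
110110011011111 XOR 011011001101111:
  1 XOR 0 = 1
  1 XOR 1 = 0
  0 XOR 1 = 1
  1 XOR 0 = 1
  1 XOR 1 = 0
  0 XOR 1 = 1
  0 XOR 0 = 0
  1 XOR 0 = 1
  1 XOR 1 = 0
  0 XOR 1 = 1
  1 XOR 0 = 1
  1 XOR 1 = 0
  1 XOR 1 = 0
  1 XOR 1 = 0
  1 XOR 1 = 0
= 101101010110000


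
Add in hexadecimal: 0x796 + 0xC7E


Align and add column by column (LSB to MSB, each column mod 16 with carry):
  0796
+ 0C7E
  ----
  col 0: 6(6) + E(14) + 0 (carry in) = 20 → 4(4), carry out 1
  col 1: 9(9) + 7(7) + 1 (carry in) = 17 → 1(1), carry out 1
  col 2: 7(7) + C(12) + 1 (carry in) = 20 → 4(4), carry out 1
  col 3: 0(0) + 0(0) + 1 (carry in) = 1 → 1(1), carry out 0
Reading digits MSB→LSB: 1414
Strip leading zeros: 1414
= 0x1414


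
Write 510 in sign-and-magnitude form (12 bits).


Sign bit: 0 (positive)
Magnitude: 510 = 00111111110
= 000111111110


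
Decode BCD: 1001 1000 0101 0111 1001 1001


Each 4-bit group → digit:
  1001 → 9
  1000 → 8
  0101 → 5
  0111 → 7
  1001 → 9
  1001 → 9
= 985799


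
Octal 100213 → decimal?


Positional values:
Position 0: 3 × 8^0 = 3
Position 1: 1 × 8^1 = 8
Position 2: 2 × 8^2 = 128
Position 3: 0 × 8^3 = 0
Position 4: 0 × 8^4 = 0
Position 5: 1 × 8^5 = 32768
Sum = 3 + 8 + 128 + 0 + 0 + 32768
= 32907


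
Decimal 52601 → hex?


Divide by 16 repeatedly:
52601 ÷ 16 = 3287 remainder 9 (9)
3287 ÷ 16 = 205 remainder 7 (7)
205 ÷ 16 = 12 remainder 13 (D)
12 ÷ 16 = 0 remainder 12 (C)
Reading remainders bottom-up:
= 0xCD79


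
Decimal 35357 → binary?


Divide by 2 repeatedly:
35357 ÷ 2 = 17678 remainder 1
17678 ÷ 2 = 8839 remainder 0
8839 ÷ 2 = 4419 remainder 1
4419 ÷ 2 = 2209 remainder 1
2209 ÷ 2 = 1104 remainder 1
1104 ÷ 2 = 552 remainder 0
552 ÷ 2 = 276 remainder 0
276 ÷ 2 = 138 remainder 0
138 ÷ 2 = 69 remainder 0
69 ÷ 2 = 34 remainder 1
34 ÷ 2 = 17 remainder 0
17 ÷ 2 = 8 remainder 1
8 ÷ 2 = 4 remainder 0
4 ÷ 2 = 2 remainder 0
2 ÷ 2 = 1 remainder 0
1 ÷ 2 = 0 remainder 1
Reading remainders bottom-up:
= 1000101000011101


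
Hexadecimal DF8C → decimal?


Positional values:
Position 0: C × 16^0 = 12 × 1 = 12
Position 1: 8 × 16^1 = 8 × 16 = 128
Position 2: F × 16^2 = 15 × 256 = 3840
Position 3: D × 16^3 = 13 × 4096 = 53248
Sum = 12 + 128 + 3840 + 53248
= 57228


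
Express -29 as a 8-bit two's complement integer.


Original: 00011101
Step 1 - Invert all bits: 11100010
Step 2 - Add 1: 11100010 + 1
= 11100011 (represents -29)


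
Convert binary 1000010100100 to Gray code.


Binary: 1000010100100
Gray code: G = B XOR (B >> 1)
B >> 1 = 0100001010010
1000010100100 XOR 0100001010010:
  1 XOR 0 = 1
  0 XOR 1 = 1
  0 XOR 0 = 0
  0 XOR 0 = 0
  0 XOR 0 = 0
  1 XOR 0 = 1
  0 XOR 1 = 1
  1 XOR 0 = 1
  0 XOR 1 = 1
  0 XOR 0 = 0
  1 XOR 0 = 1
  0 XOR 1 = 1
  0 XOR 0 = 0
= 1100011110110


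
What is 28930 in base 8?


Divide by 8 repeatedly:
28930 ÷ 8 = 3616 remainder 2
3616 ÷ 8 = 452 remainder 0
452 ÷ 8 = 56 remainder 4
56 ÷ 8 = 7 remainder 0
7 ÷ 8 = 0 remainder 7
Reading remainders bottom-up:
= 0o70402


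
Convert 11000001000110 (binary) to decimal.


Positional values:
Bit 1: 1 × 2^1 = 2
Bit 2: 1 × 2^2 = 4
Bit 6: 1 × 2^6 = 64
Bit 12: 1 × 2^12 = 4096
Bit 13: 1 × 2^13 = 8192
Sum = 2 + 4 + 64 + 4096 + 8192
= 12358


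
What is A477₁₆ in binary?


Each hex digit → 4 binary bits:
  A = 1010
  4 = 0100
  7 = 0111
  7 = 0111
Concatenate: 1010 0100 0111 0111
= 1010010001110111


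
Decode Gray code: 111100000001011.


Gray code: 111100000001011
MSB stays the same: 1
Each subsequent bit = prev_binary XOR current_gray:
  B[1] = 1 XOR 1 = 0
  B[2] = 0 XOR 1 = 1
  B[3] = 1 XOR 1 = 0
  B[4] = 0 XOR 0 = 0
  B[5] = 0 XOR 0 = 0
  B[6] = 0 XOR 0 = 0
  B[7] = 0 XOR 0 = 0
  B[8] = 0 XOR 0 = 0
  B[9] = 0 XOR 0 = 0
  B[10] = 0 XOR 0 = 0
  B[11] = 0 XOR 1 = 1
  B[12] = 1 XOR 0 = 1
  B[13] = 1 XOR 1 = 0
  B[14] = 0 XOR 1 = 1
= 101000000001101 (20493 decimal)


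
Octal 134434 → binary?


Each octal digit → 3 binary bits:
  1 = 001
  3 = 011
  4 = 100
  4 = 100
  3 = 011
  4 = 100
Concatenate: 001 011 100 100 011 100
= 001011100100011100


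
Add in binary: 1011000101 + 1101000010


Align and add column by column (LSB to MSB, carry propagating):
  01011000101
+ 01101000010
  -----------
  col 0: 1 + 0 + 0 (carry in) = 1 → bit 1, carry out 0
  col 1: 0 + 1 + 0 (carry in) = 1 → bit 1, carry out 0
  col 2: 1 + 0 + 0 (carry in) = 1 → bit 1, carry out 0
  col 3: 0 + 0 + 0 (carry in) = 0 → bit 0, carry out 0
  col 4: 0 + 0 + 0 (carry in) = 0 → bit 0, carry out 0
  col 5: 0 + 0 + 0 (carry in) = 0 → bit 0, carry out 0
  col 6: 1 + 1 + 0 (carry in) = 2 → bit 0, carry out 1
  col 7: 1 + 0 + 1 (carry in) = 2 → bit 0, carry out 1
  col 8: 0 + 1 + 1 (carry in) = 2 → bit 0, carry out 1
  col 9: 1 + 1 + 1 (carry in) = 3 → bit 1, carry out 1
  col 10: 0 + 0 + 1 (carry in) = 1 → bit 1, carry out 0
Reading bits MSB→LSB: 11000000111
Strip leading zeros: 11000000111
= 11000000111


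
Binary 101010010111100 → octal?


Group into 3-bit groups: 101010010111100
  101 = 5
  010 = 2
  010 = 2
  111 = 7
  100 = 4
= 0o52274


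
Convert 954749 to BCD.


Each digit → 4-bit binary:
  9 → 1001
  5 → 0101
  4 → 0100
  7 → 0111
  4 → 0100
  9 → 1001
= 1001 0101 0100 0111 0100 1001


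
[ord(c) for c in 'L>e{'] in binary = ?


String: 'L>e{'  (4 characters)
Per-character ASCII lookup:
  'L': uppercase starts at 65: 'L' = 65 + 11 = 76 → 1001100
  '>': special character: '>' = 62 → 111110
  'e': lowercase starts at 97: 'e' = 97 + 4 = 101 → 1100101
  '{': special character: '{' = 123 → 1111011
= 1001100 111110 1100101 1111011


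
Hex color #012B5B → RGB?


Hex: #012B5B
R = 01₁₆ = 1
G = 2B₁₆ = 43
B = 5B₁₆ = 91
= RGB(1, 43, 91)


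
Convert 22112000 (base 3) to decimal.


Positional values (base 3):
  0 × 3^0 = 0 × 1 = 0
  0 × 3^1 = 0 × 3 = 0
  0 × 3^2 = 0 × 9 = 0
  2 × 3^3 = 2 × 27 = 54
  1 × 3^4 = 1 × 81 = 81
  1 × 3^5 = 1 × 243 = 243
  2 × 3^6 = 2 × 729 = 1458
  2 × 3^7 = 2 × 2187 = 4374
Sum = 0 + 0 + 0 + 54 + 81 + 243 + 1458 + 4374
= 6210


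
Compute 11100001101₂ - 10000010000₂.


Align and subtract column by column (LSB to MSB, borrowing when needed):
  11100001101
- 10000010000
  -----------
  col 0: (1 - 0 borrow-in) - 0 → 1 - 0 = 1, borrow out 0
  col 1: (0 - 0 borrow-in) - 0 → 0 - 0 = 0, borrow out 0
  col 2: (1 - 0 borrow-in) - 0 → 1 - 0 = 1, borrow out 0
  col 3: (1 - 0 borrow-in) - 0 → 1 - 0 = 1, borrow out 0
  col 4: (0 - 0 borrow-in) - 1 → borrow from next column: (0+2) - 1 = 1, borrow out 1
  col 5: (0 - 1 borrow-in) - 0 → borrow from next column: (-1+2) - 0 = 1, borrow out 1
  col 6: (0 - 1 borrow-in) - 0 → borrow from next column: (-1+2) - 0 = 1, borrow out 1
  col 7: (0 - 1 borrow-in) - 0 → borrow from next column: (-1+2) - 0 = 1, borrow out 1
  col 8: (1 - 1 borrow-in) - 0 → 0 - 0 = 0, borrow out 0
  col 9: (1 - 0 borrow-in) - 0 → 1 - 0 = 1, borrow out 0
  col 10: (1 - 0 borrow-in) - 1 → 1 - 1 = 0, borrow out 0
Reading bits MSB→LSB: 01011111101
Strip leading zeros: 1011111101
= 1011111101


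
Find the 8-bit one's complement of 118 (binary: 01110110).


Original: 01110110
Invert all bits:
  bit 0: 0 → 1
  bit 1: 1 → 0
  bit 2: 1 → 0
  bit 3: 1 → 0
  bit 4: 0 → 1
  bit 5: 1 → 0
  bit 6: 1 → 0
  bit 7: 0 → 1
= 10001001


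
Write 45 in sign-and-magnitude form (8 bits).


Sign bit: 0 (positive)
Magnitude: 45 = 0101101
= 00101101


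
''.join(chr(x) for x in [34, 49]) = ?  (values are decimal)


Codes (decimal): 34 49
Per-code ASCII lookup:
  34  (special character) → '"'
  49  (range 48-57: digits, 49 - 48 = 1) → '1'
= '"1'


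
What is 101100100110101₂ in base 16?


Group into 4-bit nibbles: 0101100100110101
  0101 = 5
  1001 = 9
  0011 = 3
  0101 = 5
= 0x5935


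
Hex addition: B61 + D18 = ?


Align and add column by column (LSB to MSB, each column mod 16 with carry):
  0B61
+ 0D18
  ----
  col 0: 1(1) + 8(8) + 0 (carry in) = 9 → 9(9), carry out 0
  col 1: 6(6) + 1(1) + 0 (carry in) = 7 → 7(7), carry out 0
  col 2: B(11) + D(13) + 0 (carry in) = 24 → 8(8), carry out 1
  col 3: 0(0) + 0(0) + 1 (carry in) = 1 → 1(1), carry out 0
Reading digits MSB→LSB: 1879
Strip leading zeros: 1879
= 0x1879


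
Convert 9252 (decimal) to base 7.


Divide by 7 repeatedly:
9252 ÷ 7 = 1321 remainder 5
1321 ÷ 7 = 188 remainder 5
188 ÷ 7 = 26 remainder 6
26 ÷ 7 = 3 remainder 5
3 ÷ 7 = 0 remainder 3
Reading remainders bottom-up:
= 35655


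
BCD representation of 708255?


Each digit → 4-bit binary:
  7 → 0111
  0 → 0000
  8 → 1000
  2 → 0010
  5 → 0101
  5 → 0101
= 0111 0000 1000 0010 0101 0101


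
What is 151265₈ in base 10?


Positional values:
Position 0: 5 × 8^0 = 5
Position 1: 6 × 8^1 = 48
Position 2: 2 × 8^2 = 128
Position 3: 1 × 8^3 = 512
Position 4: 5 × 8^4 = 20480
Position 5: 1 × 8^5 = 32768
Sum = 5 + 48 + 128 + 512 + 20480 + 32768
= 53941


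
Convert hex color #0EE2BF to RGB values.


Hex: #0EE2BF
R = 0E₁₆ = 14
G = E2₁₆ = 226
B = BF₁₆ = 191
= RGB(14, 226, 191)


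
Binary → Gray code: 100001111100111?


Binary: 100001111100111
Gray code: G = B XOR (B >> 1)
B >> 1 = 010000111110011
100001111100111 XOR 010000111110011:
  1 XOR 0 = 1
  0 XOR 1 = 1
  0 XOR 0 = 0
  0 XOR 0 = 0
  0 XOR 0 = 0
  1 XOR 0 = 1
  1 XOR 1 = 0
  1 XOR 1 = 0
  1 XOR 1 = 0
  1 XOR 1 = 0
  0 XOR 1 = 1
  0 XOR 0 = 0
  1 XOR 0 = 1
  1 XOR 1 = 0
  1 XOR 1 = 0
= 110001000010100


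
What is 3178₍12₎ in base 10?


Positional values (base 12):
  8 × 12^0 = 8 × 1 = 8
  7 × 12^1 = 7 × 12 = 84
  1 × 12^2 = 1 × 144 = 144
  3 × 12^3 = 3 × 1728 = 5184
Sum = 8 + 84 + 144 + 5184
= 5420


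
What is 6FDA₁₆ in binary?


Each hex digit → 4 binary bits:
  6 = 0110
  F = 1111
  D = 1101
  A = 1010
Concatenate: 0110 1111 1101 1010
= 0110111111011010


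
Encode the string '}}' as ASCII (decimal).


String: '}}'  (2 characters)
Per-character ASCII lookup:
  '}': special character: '}' = 125
  '}': special character: '}' = 125
= 125 125


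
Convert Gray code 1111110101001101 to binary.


Gray code: 1111110101001101
MSB stays the same: 1
Each subsequent bit = prev_binary XOR current_gray:
  B[1] = 1 XOR 1 = 0
  B[2] = 0 XOR 1 = 1
  B[3] = 1 XOR 1 = 0
  B[4] = 0 XOR 1 = 1
  B[5] = 1 XOR 1 = 0
  B[6] = 0 XOR 0 = 0
  B[7] = 0 XOR 1 = 1
  B[8] = 1 XOR 0 = 1
  B[9] = 1 XOR 1 = 0
  B[10] = 0 XOR 0 = 0
  B[11] = 0 XOR 0 = 0
  B[12] = 0 XOR 1 = 1
  B[13] = 1 XOR 1 = 0
  B[14] = 0 XOR 0 = 0
  B[15] = 0 XOR 1 = 1
= 1010100110001001 (43401 decimal)


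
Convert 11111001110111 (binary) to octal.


Group into 3-bit groups: 011111001110111
  011 = 3
  111 = 7
  001 = 1
  110 = 6
  111 = 7
= 0o37167


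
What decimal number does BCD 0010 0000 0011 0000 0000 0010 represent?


Each 4-bit group → digit:
  0010 → 2
  0000 → 0
  0011 → 3
  0000 → 0
  0000 → 0
  0010 → 2
= 203002


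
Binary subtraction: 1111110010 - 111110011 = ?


Align and subtract column by column (LSB to MSB, borrowing when needed):
  1111110010
- 0111110011
  ----------
  col 0: (0 - 0 borrow-in) - 1 → borrow from next column: (0+2) - 1 = 1, borrow out 1
  col 1: (1 - 1 borrow-in) - 1 → borrow from next column: (0+2) - 1 = 1, borrow out 1
  col 2: (0 - 1 borrow-in) - 0 → borrow from next column: (-1+2) - 0 = 1, borrow out 1
  col 3: (0 - 1 borrow-in) - 0 → borrow from next column: (-1+2) - 0 = 1, borrow out 1
  col 4: (1 - 1 borrow-in) - 1 → borrow from next column: (0+2) - 1 = 1, borrow out 1
  col 5: (1 - 1 borrow-in) - 1 → borrow from next column: (0+2) - 1 = 1, borrow out 1
  col 6: (1 - 1 borrow-in) - 1 → borrow from next column: (0+2) - 1 = 1, borrow out 1
  col 7: (1 - 1 borrow-in) - 1 → borrow from next column: (0+2) - 1 = 1, borrow out 1
  col 8: (1 - 1 borrow-in) - 1 → borrow from next column: (0+2) - 1 = 1, borrow out 1
  col 9: (1 - 1 borrow-in) - 0 → 0 - 0 = 0, borrow out 0
Reading bits MSB→LSB: 0111111111
Strip leading zeros: 111111111
= 111111111


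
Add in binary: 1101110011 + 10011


Align and add column by column (LSB to MSB, carry propagating):
  01101110011
+ 00000010011
  -----------
  col 0: 1 + 1 + 0 (carry in) = 2 → bit 0, carry out 1
  col 1: 1 + 1 + 1 (carry in) = 3 → bit 1, carry out 1
  col 2: 0 + 0 + 1 (carry in) = 1 → bit 1, carry out 0
  col 3: 0 + 0 + 0 (carry in) = 0 → bit 0, carry out 0
  col 4: 1 + 1 + 0 (carry in) = 2 → bit 0, carry out 1
  col 5: 1 + 0 + 1 (carry in) = 2 → bit 0, carry out 1
  col 6: 1 + 0 + 1 (carry in) = 2 → bit 0, carry out 1
  col 7: 0 + 0 + 1 (carry in) = 1 → bit 1, carry out 0
  col 8: 1 + 0 + 0 (carry in) = 1 → bit 1, carry out 0
  col 9: 1 + 0 + 0 (carry in) = 1 → bit 1, carry out 0
  col 10: 0 + 0 + 0 (carry in) = 0 → bit 0, carry out 0
Reading bits MSB→LSB: 01110000110
Strip leading zeros: 1110000110
= 1110000110


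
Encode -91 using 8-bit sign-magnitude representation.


Sign bit: 1 (negative)
Magnitude: 91 = 1011011
= 11011011


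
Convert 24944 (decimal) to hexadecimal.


Divide by 16 repeatedly:
24944 ÷ 16 = 1559 remainder 0 (0)
1559 ÷ 16 = 97 remainder 7 (7)
97 ÷ 16 = 6 remainder 1 (1)
6 ÷ 16 = 0 remainder 6 (6)
Reading remainders bottom-up:
= 0x6170


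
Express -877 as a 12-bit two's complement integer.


Original: 001101101101
Step 1 - Invert all bits: 110010010010
Step 2 - Add 1: 110010010010 + 1
= 110010010011 (represents -877)


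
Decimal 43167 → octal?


Divide by 8 repeatedly:
43167 ÷ 8 = 5395 remainder 7
5395 ÷ 8 = 674 remainder 3
674 ÷ 8 = 84 remainder 2
84 ÷ 8 = 10 remainder 4
10 ÷ 8 = 1 remainder 2
1 ÷ 8 = 0 remainder 1
Reading remainders bottom-up:
= 0o124237


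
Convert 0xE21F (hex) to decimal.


Positional values:
Position 0: F × 16^0 = 15 × 1 = 15
Position 1: 1 × 16^1 = 1 × 16 = 16
Position 2: 2 × 16^2 = 2 × 256 = 512
Position 3: E × 16^3 = 14 × 4096 = 57344
Sum = 15 + 16 + 512 + 57344
= 57887


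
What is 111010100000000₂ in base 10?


Positional values:
Bit 8: 1 × 2^8 = 256
Bit 10: 1 × 2^10 = 1024
Bit 12: 1 × 2^12 = 4096
Bit 13: 1 × 2^13 = 8192
Bit 14: 1 × 2^14 = 16384
Sum = 256 + 1024 + 4096 + 8192 + 16384
= 29952


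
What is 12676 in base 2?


Divide by 2 repeatedly:
12676 ÷ 2 = 6338 remainder 0
6338 ÷ 2 = 3169 remainder 0
3169 ÷ 2 = 1584 remainder 1
1584 ÷ 2 = 792 remainder 0
792 ÷ 2 = 396 remainder 0
396 ÷ 2 = 198 remainder 0
198 ÷ 2 = 99 remainder 0
99 ÷ 2 = 49 remainder 1
49 ÷ 2 = 24 remainder 1
24 ÷ 2 = 12 remainder 0
12 ÷ 2 = 6 remainder 0
6 ÷ 2 = 3 remainder 0
3 ÷ 2 = 1 remainder 1
1 ÷ 2 = 0 remainder 1
Reading remainders bottom-up:
= 11000110000100


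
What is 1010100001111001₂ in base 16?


Group into 4-bit nibbles: 1010100001111001
  1010 = A
  1000 = 8
  0111 = 7
  1001 = 9
= 0xA879


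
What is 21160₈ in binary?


Each octal digit → 3 binary bits:
  2 = 010
  1 = 001
  1 = 001
  6 = 110
  0 = 000
Concatenate: 010 001 001 110 000
= 010001001110000


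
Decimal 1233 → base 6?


Divide by 6 repeatedly:
1233 ÷ 6 = 205 remainder 3
205 ÷ 6 = 34 remainder 1
34 ÷ 6 = 5 remainder 4
5 ÷ 6 = 0 remainder 5
Reading remainders bottom-up:
= 5413


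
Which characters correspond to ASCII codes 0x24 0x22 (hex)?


Codes (hex): 0x24 0x22
Per-code ASCII lookup:
  0x24 = 36  (special character) → '$'
  0x22 = 34  (special character) → '"'
= '$"'


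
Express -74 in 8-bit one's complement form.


Original: 01001010
Invert all bits:
  bit 0: 0 → 1
  bit 1: 1 → 0
  bit 2: 0 → 1
  bit 3: 0 → 1
  bit 4: 1 → 0
  bit 5: 0 → 1
  bit 6: 1 → 0
  bit 7: 0 → 1
= 10110101


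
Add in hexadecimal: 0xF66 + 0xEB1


Align and add column by column (LSB to MSB, each column mod 16 with carry):
  0F66
+ 0EB1
  ----
  col 0: 6(6) + 1(1) + 0 (carry in) = 7 → 7(7), carry out 0
  col 1: 6(6) + B(11) + 0 (carry in) = 17 → 1(1), carry out 1
  col 2: F(15) + E(14) + 1 (carry in) = 30 → E(14), carry out 1
  col 3: 0(0) + 0(0) + 1 (carry in) = 1 → 1(1), carry out 0
Reading digits MSB→LSB: 1E17
Strip leading zeros: 1E17
= 0x1E17


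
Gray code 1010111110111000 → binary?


Gray code: 1010111110111000
MSB stays the same: 1
Each subsequent bit = prev_binary XOR current_gray:
  B[1] = 1 XOR 0 = 1
  B[2] = 1 XOR 1 = 0
  B[3] = 0 XOR 0 = 0
  B[4] = 0 XOR 1 = 1
  B[5] = 1 XOR 1 = 0
  B[6] = 0 XOR 1 = 1
  B[7] = 1 XOR 1 = 0
  B[8] = 0 XOR 1 = 1
  B[9] = 1 XOR 0 = 1
  B[10] = 1 XOR 1 = 0
  B[11] = 0 XOR 1 = 1
  B[12] = 1 XOR 1 = 0
  B[13] = 0 XOR 0 = 0
  B[14] = 0 XOR 0 = 0
  B[15] = 0 XOR 0 = 0
= 1100101011010000 (51920 decimal)


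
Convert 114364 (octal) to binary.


Each octal digit → 3 binary bits:
  1 = 001
  1 = 001
  4 = 100
  3 = 011
  6 = 110
  4 = 100
Concatenate: 001 001 100 011 110 100
= 001001100011110100


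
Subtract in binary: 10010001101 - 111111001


Align and subtract column by column (LSB to MSB, borrowing when needed):
  10010001101
- 00111111001
  -----------
  col 0: (1 - 0 borrow-in) - 1 → 1 - 1 = 0, borrow out 0
  col 1: (0 - 0 borrow-in) - 0 → 0 - 0 = 0, borrow out 0
  col 2: (1 - 0 borrow-in) - 0 → 1 - 0 = 1, borrow out 0
  col 3: (1 - 0 borrow-in) - 1 → 1 - 1 = 0, borrow out 0
  col 4: (0 - 0 borrow-in) - 1 → borrow from next column: (0+2) - 1 = 1, borrow out 1
  col 5: (0 - 1 borrow-in) - 1 → borrow from next column: (-1+2) - 1 = 0, borrow out 1
  col 6: (0 - 1 borrow-in) - 1 → borrow from next column: (-1+2) - 1 = 0, borrow out 1
  col 7: (1 - 1 borrow-in) - 1 → borrow from next column: (0+2) - 1 = 1, borrow out 1
  col 8: (0 - 1 borrow-in) - 1 → borrow from next column: (-1+2) - 1 = 0, borrow out 1
  col 9: (0 - 1 borrow-in) - 0 → borrow from next column: (-1+2) - 0 = 1, borrow out 1
  col 10: (1 - 1 borrow-in) - 0 → 0 - 0 = 0, borrow out 0
Reading bits MSB→LSB: 01010010100
Strip leading zeros: 1010010100
= 1010010100


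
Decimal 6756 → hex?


Divide by 16 repeatedly:
6756 ÷ 16 = 422 remainder 4 (4)
422 ÷ 16 = 26 remainder 6 (6)
26 ÷ 16 = 1 remainder 10 (A)
1 ÷ 16 = 0 remainder 1 (1)
Reading remainders bottom-up:
= 0x1A64


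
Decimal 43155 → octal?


Divide by 8 repeatedly:
43155 ÷ 8 = 5394 remainder 3
5394 ÷ 8 = 674 remainder 2
674 ÷ 8 = 84 remainder 2
84 ÷ 8 = 10 remainder 4
10 ÷ 8 = 1 remainder 2
1 ÷ 8 = 0 remainder 1
Reading remainders bottom-up:
= 0o124223


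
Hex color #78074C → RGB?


Hex: #78074C
R = 78₁₆ = 120
G = 07₁₆ = 7
B = 4C₁₆ = 76
= RGB(120, 7, 76)


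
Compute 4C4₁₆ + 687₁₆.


Align and add column by column (LSB to MSB, each column mod 16 with carry):
  04C4
+ 0687
  ----
  col 0: 4(4) + 7(7) + 0 (carry in) = 11 → B(11), carry out 0
  col 1: C(12) + 8(8) + 0 (carry in) = 20 → 4(4), carry out 1
  col 2: 4(4) + 6(6) + 1 (carry in) = 11 → B(11), carry out 0
  col 3: 0(0) + 0(0) + 0 (carry in) = 0 → 0(0), carry out 0
Reading digits MSB→LSB: 0B4B
Strip leading zeros: B4B
= 0xB4B


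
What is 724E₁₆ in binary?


Each hex digit → 4 binary bits:
  7 = 0111
  2 = 0010
  4 = 0100
  E = 1110
Concatenate: 0111 0010 0100 1110
= 0111001001001110


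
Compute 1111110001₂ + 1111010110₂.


Align and add column by column (LSB to MSB, carry propagating):
  01111110001
+ 01111010110
  -----------
  col 0: 1 + 0 + 0 (carry in) = 1 → bit 1, carry out 0
  col 1: 0 + 1 + 0 (carry in) = 1 → bit 1, carry out 0
  col 2: 0 + 1 + 0 (carry in) = 1 → bit 1, carry out 0
  col 3: 0 + 0 + 0 (carry in) = 0 → bit 0, carry out 0
  col 4: 1 + 1 + 0 (carry in) = 2 → bit 0, carry out 1
  col 5: 1 + 0 + 1 (carry in) = 2 → bit 0, carry out 1
  col 6: 1 + 1 + 1 (carry in) = 3 → bit 1, carry out 1
  col 7: 1 + 1 + 1 (carry in) = 3 → bit 1, carry out 1
  col 8: 1 + 1 + 1 (carry in) = 3 → bit 1, carry out 1
  col 9: 1 + 1 + 1 (carry in) = 3 → bit 1, carry out 1
  col 10: 0 + 0 + 1 (carry in) = 1 → bit 1, carry out 0
Reading bits MSB→LSB: 11111000111
Strip leading zeros: 11111000111
= 11111000111


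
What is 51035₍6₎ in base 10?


Positional values (base 6):
  5 × 6^0 = 5 × 1 = 5
  3 × 6^1 = 3 × 6 = 18
  0 × 6^2 = 0 × 36 = 0
  1 × 6^3 = 1 × 216 = 216
  5 × 6^4 = 5 × 1296 = 6480
Sum = 5 + 18 + 0 + 216 + 6480
= 6719


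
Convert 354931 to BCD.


Each digit → 4-bit binary:
  3 → 0011
  5 → 0101
  4 → 0100
  9 → 1001
  3 → 0011
  1 → 0001
= 0011 0101 0100 1001 0011 0001


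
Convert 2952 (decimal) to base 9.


Divide by 9 repeatedly:
2952 ÷ 9 = 328 remainder 0
328 ÷ 9 = 36 remainder 4
36 ÷ 9 = 4 remainder 0
4 ÷ 9 = 0 remainder 4
Reading remainders bottom-up:
= 4040


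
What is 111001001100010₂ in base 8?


Group into 3-bit groups: 111001001100010
  111 = 7
  001 = 1
  001 = 1
  100 = 4
  010 = 2
= 0o71142


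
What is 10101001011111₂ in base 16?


Group into 4-bit nibbles: 0010101001011111
  0010 = 2
  1010 = A
  0101 = 5
  1111 = F
= 0x2A5F


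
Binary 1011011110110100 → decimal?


Positional values:
Bit 2: 1 × 2^2 = 4
Bit 4: 1 × 2^4 = 16
Bit 5: 1 × 2^5 = 32
Bit 7: 1 × 2^7 = 128
Bit 8: 1 × 2^8 = 256
Bit 9: 1 × 2^9 = 512
Bit 10: 1 × 2^10 = 1024
Bit 12: 1 × 2^12 = 4096
Bit 13: 1 × 2^13 = 8192
Bit 15: 1 × 2^15 = 32768
Sum = 4 + 16 + 32 + 128 + 256 + 512 + 1024 + 4096 + 8192 + 32768
= 47028


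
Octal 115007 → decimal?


Positional values:
Position 0: 7 × 8^0 = 7
Position 1: 0 × 8^1 = 0
Position 2: 0 × 8^2 = 0
Position 3: 5 × 8^3 = 2560
Position 4: 1 × 8^4 = 4096
Position 5: 1 × 8^5 = 32768
Sum = 7 + 0 + 0 + 2560 + 4096 + 32768
= 39431


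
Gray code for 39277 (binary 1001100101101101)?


Binary: 1001100101101101
Gray code: G = B XOR (B >> 1)
B >> 1 = 0100110010110110
1001100101101101 XOR 0100110010110110:
  1 XOR 0 = 1
  0 XOR 1 = 1
  0 XOR 0 = 0
  1 XOR 0 = 1
  1 XOR 1 = 0
  0 XOR 1 = 1
  0 XOR 0 = 0
  1 XOR 0 = 1
  0 XOR 1 = 1
  1 XOR 0 = 1
  1 XOR 1 = 0
  0 XOR 1 = 1
  1 XOR 0 = 1
  1 XOR 1 = 0
  0 XOR 1 = 1
  1 XOR 0 = 1
= 1101010111011011


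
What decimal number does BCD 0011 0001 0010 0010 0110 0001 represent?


Each 4-bit group → digit:
  0011 → 3
  0001 → 1
  0010 → 2
  0010 → 2
  0110 → 6
  0001 → 1
= 312261


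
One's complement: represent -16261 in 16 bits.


Original: 0011111110000101
Invert all bits:
  bit 0: 0 → 1
  bit 1: 0 → 1
  bit 2: 1 → 0
  bit 3: 1 → 0
  bit 4: 1 → 0
  bit 5: 1 → 0
  bit 6: 1 → 0
  bit 7: 1 → 0
  bit 8: 1 → 0
  bit 9: 0 → 1
  bit 10: 0 → 1
  bit 11: 0 → 1
  bit 12: 0 → 1
  bit 13: 1 → 0
  bit 14: 0 → 1
  bit 15: 1 → 0
= 1100000001111010


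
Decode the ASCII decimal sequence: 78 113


Codes (decimal): 78 113
Per-code ASCII lookup:
  78  (range 65-90: uppercase, 78 - 65 = 13) → 'N'
  113  (range 97-122: lowercase, 113 - 97 = 16) → 'q'
= 'Nq'


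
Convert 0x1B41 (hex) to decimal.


Positional values:
Position 0: 1 × 16^0 = 1 × 1 = 1
Position 1: 4 × 16^1 = 4 × 16 = 64
Position 2: B × 16^2 = 11 × 256 = 2816
Position 3: 1 × 16^3 = 1 × 4096 = 4096
Sum = 1 + 64 + 2816 + 4096
= 6977


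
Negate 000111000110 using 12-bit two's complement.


Original: 000111000110
Step 1 - Invert all bits: 111000111001
Step 2 - Add 1: 111000111001 + 1
= 111000111010 (represents -454)


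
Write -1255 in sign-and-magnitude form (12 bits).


Sign bit: 1 (negative)
Magnitude: 1255 = 10011100111
= 110011100111


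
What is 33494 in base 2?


Divide by 2 repeatedly:
33494 ÷ 2 = 16747 remainder 0
16747 ÷ 2 = 8373 remainder 1
8373 ÷ 2 = 4186 remainder 1
4186 ÷ 2 = 2093 remainder 0
2093 ÷ 2 = 1046 remainder 1
1046 ÷ 2 = 523 remainder 0
523 ÷ 2 = 261 remainder 1
261 ÷ 2 = 130 remainder 1
130 ÷ 2 = 65 remainder 0
65 ÷ 2 = 32 remainder 1
32 ÷ 2 = 16 remainder 0
16 ÷ 2 = 8 remainder 0
8 ÷ 2 = 4 remainder 0
4 ÷ 2 = 2 remainder 0
2 ÷ 2 = 1 remainder 0
1 ÷ 2 = 0 remainder 1
Reading remainders bottom-up:
= 1000001011010110


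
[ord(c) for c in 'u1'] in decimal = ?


String: 'u1'  (2 characters)
Per-character ASCII lookup:
  'u': lowercase starts at 97: 'u' = 97 + 20 = 117
  '1': digits start at 48: '1' = 48 + 1 = 49
= 117 49


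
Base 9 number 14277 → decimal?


Positional values (base 9):
  7 × 9^0 = 7 × 1 = 7
  7 × 9^1 = 7 × 9 = 63
  2 × 9^2 = 2 × 81 = 162
  4 × 9^3 = 4 × 729 = 2916
  1 × 9^4 = 1 × 6561 = 6561
Sum = 7 + 63 + 162 + 2916 + 6561
= 9709


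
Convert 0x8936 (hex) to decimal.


Positional values:
Position 0: 6 × 16^0 = 6 × 1 = 6
Position 1: 3 × 16^1 = 3 × 16 = 48
Position 2: 9 × 16^2 = 9 × 256 = 2304
Position 3: 8 × 16^3 = 8 × 4096 = 32768
Sum = 6 + 48 + 2304 + 32768
= 35126


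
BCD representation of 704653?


Each digit → 4-bit binary:
  7 → 0111
  0 → 0000
  4 → 0100
  6 → 0110
  5 → 0101
  3 → 0011
= 0111 0000 0100 0110 0101 0011


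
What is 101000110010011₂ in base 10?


Positional values:
Bit 0: 1 × 2^0 = 1
Bit 1: 1 × 2^1 = 2
Bit 4: 1 × 2^4 = 16
Bit 7: 1 × 2^7 = 128
Bit 8: 1 × 2^8 = 256
Bit 12: 1 × 2^12 = 4096
Bit 14: 1 × 2^14 = 16384
Sum = 1 + 2 + 16 + 128 + 256 + 4096 + 16384
= 20883


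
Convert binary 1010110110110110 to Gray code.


Binary: 1010110110110110
Gray code: G = B XOR (B >> 1)
B >> 1 = 0101011011011011
1010110110110110 XOR 0101011011011011:
  1 XOR 0 = 1
  0 XOR 1 = 1
  1 XOR 0 = 1
  0 XOR 1 = 1
  1 XOR 0 = 1
  1 XOR 1 = 0
  0 XOR 1 = 1
  1 XOR 0 = 1
  1 XOR 1 = 0
  0 XOR 1 = 1
  1 XOR 0 = 1
  1 XOR 1 = 0
  0 XOR 1 = 1
  1 XOR 0 = 1
  1 XOR 1 = 0
  0 XOR 1 = 1
= 1111101101101101


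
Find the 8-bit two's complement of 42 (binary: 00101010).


Original: 00101010
Step 1 - Invert all bits: 11010101
Step 2 - Add 1: 11010101 + 1
= 11010110 (represents -42)


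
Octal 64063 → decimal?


Positional values:
Position 0: 3 × 8^0 = 3
Position 1: 6 × 8^1 = 48
Position 2: 0 × 8^2 = 0
Position 3: 4 × 8^3 = 2048
Position 4: 6 × 8^4 = 24576
Sum = 3 + 48 + 0 + 2048 + 24576
= 26675


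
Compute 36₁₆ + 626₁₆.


Align and add column by column (LSB to MSB, each column mod 16 with carry):
  0036
+ 0626
  ----
  col 0: 6(6) + 6(6) + 0 (carry in) = 12 → C(12), carry out 0
  col 1: 3(3) + 2(2) + 0 (carry in) = 5 → 5(5), carry out 0
  col 2: 0(0) + 6(6) + 0 (carry in) = 6 → 6(6), carry out 0
  col 3: 0(0) + 0(0) + 0 (carry in) = 0 → 0(0), carry out 0
Reading digits MSB→LSB: 065C
Strip leading zeros: 65C
= 0x65C


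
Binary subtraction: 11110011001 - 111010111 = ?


Align and subtract column by column (LSB to MSB, borrowing when needed):
  11110011001
- 00111010111
  -----------
  col 0: (1 - 0 borrow-in) - 1 → 1 - 1 = 0, borrow out 0
  col 1: (0 - 0 borrow-in) - 1 → borrow from next column: (0+2) - 1 = 1, borrow out 1
  col 2: (0 - 1 borrow-in) - 1 → borrow from next column: (-1+2) - 1 = 0, borrow out 1
  col 3: (1 - 1 borrow-in) - 0 → 0 - 0 = 0, borrow out 0
  col 4: (1 - 0 borrow-in) - 1 → 1 - 1 = 0, borrow out 0
  col 5: (0 - 0 borrow-in) - 0 → 0 - 0 = 0, borrow out 0
  col 6: (0 - 0 borrow-in) - 1 → borrow from next column: (0+2) - 1 = 1, borrow out 1
  col 7: (1 - 1 borrow-in) - 1 → borrow from next column: (0+2) - 1 = 1, borrow out 1
  col 8: (1 - 1 borrow-in) - 1 → borrow from next column: (0+2) - 1 = 1, borrow out 1
  col 9: (1 - 1 borrow-in) - 0 → 0 - 0 = 0, borrow out 0
  col 10: (1 - 0 borrow-in) - 0 → 1 - 0 = 1, borrow out 0
Reading bits MSB→LSB: 10111000010
Strip leading zeros: 10111000010
= 10111000010


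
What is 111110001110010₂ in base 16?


Group into 4-bit nibbles: 0111110001110010
  0111 = 7
  1100 = C
  0111 = 7
  0010 = 2
= 0x7C72


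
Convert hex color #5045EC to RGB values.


Hex: #5045EC
R = 50₁₆ = 80
G = 45₁₆ = 69
B = EC₁₆ = 236
= RGB(80, 69, 236)


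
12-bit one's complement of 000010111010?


Original: 000010111010
Invert all bits:
  bit 0: 0 → 1
  bit 1: 0 → 1
  bit 2: 0 → 1
  bit 3: 0 → 1
  bit 4: 1 → 0
  bit 5: 0 → 1
  bit 6: 1 → 0
  bit 7: 1 → 0
  bit 8: 1 → 0
  bit 9: 0 → 1
  bit 10: 1 → 0
  bit 11: 0 → 1
= 111101000101


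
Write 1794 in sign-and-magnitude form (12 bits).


Sign bit: 0 (positive)
Magnitude: 1794 = 11100000010
= 011100000010


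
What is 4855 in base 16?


Divide by 16 repeatedly:
4855 ÷ 16 = 303 remainder 7 (7)
303 ÷ 16 = 18 remainder 15 (F)
18 ÷ 16 = 1 remainder 2 (2)
1 ÷ 16 = 0 remainder 1 (1)
Reading remainders bottom-up:
= 0x12F7


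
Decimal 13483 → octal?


Divide by 8 repeatedly:
13483 ÷ 8 = 1685 remainder 3
1685 ÷ 8 = 210 remainder 5
210 ÷ 8 = 26 remainder 2
26 ÷ 8 = 3 remainder 2
3 ÷ 8 = 0 remainder 3
Reading remainders bottom-up:
= 0o32253


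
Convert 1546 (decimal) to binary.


Divide by 2 repeatedly:
1546 ÷ 2 = 773 remainder 0
773 ÷ 2 = 386 remainder 1
386 ÷ 2 = 193 remainder 0
193 ÷ 2 = 96 remainder 1
96 ÷ 2 = 48 remainder 0
48 ÷ 2 = 24 remainder 0
24 ÷ 2 = 12 remainder 0
12 ÷ 2 = 6 remainder 0
6 ÷ 2 = 3 remainder 0
3 ÷ 2 = 1 remainder 1
1 ÷ 2 = 0 remainder 1
Reading remainders bottom-up:
= 11000001010


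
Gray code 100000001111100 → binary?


Gray code: 100000001111100
MSB stays the same: 1
Each subsequent bit = prev_binary XOR current_gray:
  B[1] = 1 XOR 0 = 1
  B[2] = 1 XOR 0 = 1
  B[3] = 1 XOR 0 = 1
  B[4] = 1 XOR 0 = 1
  B[5] = 1 XOR 0 = 1
  B[6] = 1 XOR 0 = 1
  B[7] = 1 XOR 0 = 1
  B[8] = 1 XOR 1 = 0
  B[9] = 0 XOR 1 = 1
  B[10] = 1 XOR 1 = 0
  B[11] = 0 XOR 1 = 1
  B[12] = 1 XOR 1 = 0
  B[13] = 0 XOR 0 = 0
  B[14] = 0 XOR 0 = 0
= 111111110101000 (32680 decimal)


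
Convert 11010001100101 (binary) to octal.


Group into 3-bit groups: 011010001100101
  011 = 3
  010 = 2
  001 = 1
  100 = 4
  101 = 5
= 0o32145


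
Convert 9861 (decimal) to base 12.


Divide by 12 repeatedly:
9861 ÷ 12 = 821 remainder 9
821 ÷ 12 = 68 remainder 5
68 ÷ 12 = 5 remainder 8
5 ÷ 12 = 0 remainder 5
Reading remainders bottom-up:
= 5859


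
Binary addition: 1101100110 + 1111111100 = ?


Align and add column by column (LSB to MSB, carry propagating):
  01101100110
+ 01111111100
  -----------
  col 0: 0 + 0 + 0 (carry in) = 0 → bit 0, carry out 0
  col 1: 1 + 0 + 0 (carry in) = 1 → bit 1, carry out 0
  col 2: 1 + 1 + 0 (carry in) = 2 → bit 0, carry out 1
  col 3: 0 + 1 + 1 (carry in) = 2 → bit 0, carry out 1
  col 4: 0 + 1 + 1 (carry in) = 2 → bit 0, carry out 1
  col 5: 1 + 1 + 1 (carry in) = 3 → bit 1, carry out 1
  col 6: 1 + 1 + 1 (carry in) = 3 → bit 1, carry out 1
  col 7: 0 + 1 + 1 (carry in) = 2 → bit 0, carry out 1
  col 8: 1 + 1 + 1 (carry in) = 3 → bit 1, carry out 1
  col 9: 1 + 1 + 1 (carry in) = 3 → bit 1, carry out 1
  col 10: 0 + 0 + 1 (carry in) = 1 → bit 1, carry out 0
Reading bits MSB→LSB: 11101100010
Strip leading zeros: 11101100010
= 11101100010


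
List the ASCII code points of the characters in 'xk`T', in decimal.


String: 'xk`T'  (4 characters)
Per-character ASCII lookup:
  'x': lowercase starts at 97: 'x' = 97 + 23 = 120
  'k': lowercase starts at 97: 'k' = 97 + 10 = 107
  '`': special character: '`' = 96
  'T': uppercase starts at 65: 'T' = 65 + 19 = 84
= 120 107 96 84


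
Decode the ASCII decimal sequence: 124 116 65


Codes (decimal): 124 116 65
Per-code ASCII lookup:
  124  (special character) → '|'
  116  (range 97-122: lowercase, 116 - 97 = 19) → 't'
  65  (range 65-90: uppercase, 65 - 65 = 0) → 'A'
= '|tA'


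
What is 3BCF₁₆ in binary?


Each hex digit → 4 binary bits:
  3 = 0011
  B = 1011
  C = 1100
  F = 1111
Concatenate: 0011 1011 1100 1111
= 0011101111001111


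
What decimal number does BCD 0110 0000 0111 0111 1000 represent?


Each 4-bit group → digit:
  0110 → 6
  0000 → 0
  0111 → 7
  0111 → 7
  1000 → 8
= 60778


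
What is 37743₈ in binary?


Each octal digit → 3 binary bits:
  3 = 011
  7 = 111
  7 = 111
  4 = 100
  3 = 011
Concatenate: 011 111 111 100 011
= 011111111100011


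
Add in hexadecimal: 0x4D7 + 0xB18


Align and add column by column (LSB to MSB, each column mod 16 with carry):
  04D7
+ 0B18
  ----
  col 0: 7(7) + 8(8) + 0 (carry in) = 15 → F(15), carry out 0
  col 1: D(13) + 1(1) + 0 (carry in) = 14 → E(14), carry out 0
  col 2: 4(4) + B(11) + 0 (carry in) = 15 → F(15), carry out 0
  col 3: 0(0) + 0(0) + 0 (carry in) = 0 → 0(0), carry out 0
Reading digits MSB→LSB: 0FEF
Strip leading zeros: FEF
= 0xFEF


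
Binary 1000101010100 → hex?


Group into 4-bit nibbles: 0001000101010100
  0001 = 1
  0001 = 1
  0101 = 5
  0100 = 4
= 0x1154


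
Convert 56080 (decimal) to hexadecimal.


Divide by 16 repeatedly:
56080 ÷ 16 = 3505 remainder 0 (0)
3505 ÷ 16 = 219 remainder 1 (1)
219 ÷ 16 = 13 remainder 11 (B)
13 ÷ 16 = 0 remainder 13 (D)
Reading remainders bottom-up:
= 0xDB10


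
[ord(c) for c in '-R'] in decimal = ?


String: '-R'  (2 characters)
Per-character ASCII lookup:
  '-': special character: '-' = 45
  'R': uppercase starts at 65: 'R' = 65 + 17 = 82
= 45 82


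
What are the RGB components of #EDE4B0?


Hex: #EDE4B0
R = ED₁₆ = 237
G = E4₁₆ = 228
B = B0₁₆ = 176
= RGB(237, 228, 176)


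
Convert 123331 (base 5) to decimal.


Positional values (base 5):
  1 × 5^0 = 1 × 1 = 1
  3 × 5^1 = 3 × 5 = 15
  3 × 5^2 = 3 × 25 = 75
  3 × 5^3 = 3 × 125 = 375
  2 × 5^4 = 2 × 625 = 1250
  1 × 5^5 = 1 × 3125 = 3125
Sum = 1 + 15 + 75 + 375 + 1250 + 3125
= 4841


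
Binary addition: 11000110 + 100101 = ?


Align and add column by column (LSB to MSB, carry propagating):
  011000110
+ 000100101
  ---------
  col 0: 0 + 1 + 0 (carry in) = 1 → bit 1, carry out 0
  col 1: 1 + 0 + 0 (carry in) = 1 → bit 1, carry out 0
  col 2: 1 + 1 + 0 (carry in) = 2 → bit 0, carry out 1
  col 3: 0 + 0 + 1 (carry in) = 1 → bit 1, carry out 0
  col 4: 0 + 0 + 0 (carry in) = 0 → bit 0, carry out 0
  col 5: 0 + 1 + 0 (carry in) = 1 → bit 1, carry out 0
  col 6: 1 + 0 + 0 (carry in) = 1 → bit 1, carry out 0
  col 7: 1 + 0 + 0 (carry in) = 1 → bit 1, carry out 0
  col 8: 0 + 0 + 0 (carry in) = 0 → bit 0, carry out 0
Reading bits MSB→LSB: 011101011
Strip leading zeros: 11101011
= 11101011


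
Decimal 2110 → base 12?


Divide by 12 repeatedly:
2110 ÷ 12 = 175 remainder 10
175 ÷ 12 = 14 remainder 7
14 ÷ 12 = 1 remainder 2
1 ÷ 12 = 0 remainder 1
Reading remainders bottom-up:
= 127A


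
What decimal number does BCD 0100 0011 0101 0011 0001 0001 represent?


Each 4-bit group → digit:
  0100 → 4
  0011 → 3
  0101 → 5
  0011 → 3
  0001 → 1
  0001 → 1
= 435311


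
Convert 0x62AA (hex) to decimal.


Positional values:
Position 0: A × 16^0 = 10 × 1 = 10
Position 1: A × 16^1 = 10 × 16 = 160
Position 2: 2 × 16^2 = 2 × 256 = 512
Position 3: 6 × 16^3 = 6 × 4096 = 24576
Sum = 10 + 160 + 512 + 24576
= 25258


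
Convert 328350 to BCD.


Each digit → 4-bit binary:
  3 → 0011
  2 → 0010
  8 → 1000
  3 → 0011
  5 → 0101
  0 → 0000
= 0011 0010 1000 0011 0101 0000


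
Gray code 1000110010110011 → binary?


Gray code: 1000110010110011
MSB stays the same: 1
Each subsequent bit = prev_binary XOR current_gray:
  B[1] = 1 XOR 0 = 1
  B[2] = 1 XOR 0 = 1
  B[3] = 1 XOR 0 = 1
  B[4] = 1 XOR 1 = 0
  B[5] = 0 XOR 1 = 1
  B[6] = 1 XOR 0 = 1
  B[7] = 1 XOR 0 = 1
  B[8] = 1 XOR 1 = 0
  B[9] = 0 XOR 0 = 0
  B[10] = 0 XOR 1 = 1
  B[11] = 1 XOR 1 = 0
  B[12] = 0 XOR 0 = 0
  B[13] = 0 XOR 0 = 0
  B[14] = 0 XOR 1 = 1
  B[15] = 1 XOR 1 = 0
= 1111011100100010 (63266 decimal)


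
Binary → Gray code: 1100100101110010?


Binary: 1100100101110010
Gray code: G = B XOR (B >> 1)
B >> 1 = 0110010010111001
1100100101110010 XOR 0110010010111001:
  1 XOR 0 = 1
  1 XOR 1 = 0
  0 XOR 1 = 1
  0 XOR 0 = 0
  1 XOR 0 = 1
  0 XOR 1 = 1
  0 XOR 0 = 0
  1 XOR 0 = 1
  0 XOR 1 = 1
  1 XOR 0 = 1
  1 XOR 1 = 0
  1 XOR 1 = 0
  0 XOR 1 = 1
  0 XOR 0 = 0
  1 XOR 0 = 1
  0 XOR 1 = 1
= 1010110111001011


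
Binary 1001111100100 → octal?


Group into 3-bit groups: 001001111100100
  001 = 1
  001 = 1
  111 = 7
  100 = 4
  100 = 4
= 0o11744


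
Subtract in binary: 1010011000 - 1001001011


Align and subtract column by column (LSB to MSB, borrowing when needed):
  1010011000
- 1001001011
  ----------
  col 0: (0 - 0 borrow-in) - 1 → borrow from next column: (0+2) - 1 = 1, borrow out 1
  col 1: (0 - 1 borrow-in) - 1 → borrow from next column: (-1+2) - 1 = 0, borrow out 1
  col 2: (0 - 1 borrow-in) - 0 → borrow from next column: (-1+2) - 0 = 1, borrow out 1
  col 3: (1 - 1 borrow-in) - 1 → borrow from next column: (0+2) - 1 = 1, borrow out 1
  col 4: (1 - 1 borrow-in) - 0 → 0 - 0 = 0, borrow out 0
  col 5: (0 - 0 borrow-in) - 0 → 0 - 0 = 0, borrow out 0
  col 6: (0 - 0 borrow-in) - 1 → borrow from next column: (0+2) - 1 = 1, borrow out 1
  col 7: (1 - 1 borrow-in) - 0 → 0 - 0 = 0, borrow out 0
  col 8: (0 - 0 borrow-in) - 0 → 0 - 0 = 0, borrow out 0
  col 9: (1 - 0 borrow-in) - 1 → 1 - 1 = 0, borrow out 0
Reading bits MSB→LSB: 0001001101
Strip leading zeros: 1001101
= 1001101


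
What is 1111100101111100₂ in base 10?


Positional values:
Bit 2: 1 × 2^2 = 4
Bit 3: 1 × 2^3 = 8
Bit 4: 1 × 2^4 = 16
Bit 5: 1 × 2^5 = 32
Bit 6: 1 × 2^6 = 64
Bit 8: 1 × 2^8 = 256
Bit 11: 1 × 2^11 = 2048
Bit 12: 1 × 2^12 = 4096
Bit 13: 1 × 2^13 = 8192
Bit 14: 1 × 2^14 = 16384
Bit 15: 1 × 2^15 = 32768
Sum = 4 + 8 + 16 + 32 + 64 + 256 + 2048 + 4096 + 8192 + 16384 + 32768
= 63868


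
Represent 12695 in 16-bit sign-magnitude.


Sign bit: 0 (positive)
Magnitude: 12695 = 011000110010111
= 0011000110010111


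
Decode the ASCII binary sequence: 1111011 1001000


Codes (binary): 1111011 1001000
Per-code ASCII lookup:
  1111011 = 123  (special character) → '{'
  1001000 = 72  (range 65-90: uppercase, 72 - 65 = 7) → 'H'
= '{H'


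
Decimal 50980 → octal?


Divide by 8 repeatedly:
50980 ÷ 8 = 6372 remainder 4
6372 ÷ 8 = 796 remainder 4
796 ÷ 8 = 99 remainder 4
99 ÷ 8 = 12 remainder 3
12 ÷ 8 = 1 remainder 4
1 ÷ 8 = 0 remainder 1
Reading remainders bottom-up:
= 0o143444
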